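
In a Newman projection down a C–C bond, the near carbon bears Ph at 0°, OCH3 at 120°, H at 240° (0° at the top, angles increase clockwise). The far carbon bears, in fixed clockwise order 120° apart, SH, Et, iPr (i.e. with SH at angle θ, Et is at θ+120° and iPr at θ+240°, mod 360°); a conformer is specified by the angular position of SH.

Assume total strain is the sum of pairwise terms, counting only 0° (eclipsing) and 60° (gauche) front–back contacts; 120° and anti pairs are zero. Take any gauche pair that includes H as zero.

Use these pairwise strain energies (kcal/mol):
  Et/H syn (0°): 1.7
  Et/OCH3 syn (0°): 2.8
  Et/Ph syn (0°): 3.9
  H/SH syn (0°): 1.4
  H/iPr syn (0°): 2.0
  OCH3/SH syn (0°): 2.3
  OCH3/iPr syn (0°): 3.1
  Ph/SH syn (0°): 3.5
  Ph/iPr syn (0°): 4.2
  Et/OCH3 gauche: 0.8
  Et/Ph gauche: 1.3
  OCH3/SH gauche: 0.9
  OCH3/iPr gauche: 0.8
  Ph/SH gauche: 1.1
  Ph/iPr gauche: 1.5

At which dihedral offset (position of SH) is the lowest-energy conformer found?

300°

SH at 0° is eclipsed. Ph at 0° is eclipsed with SH at 0° (3.5); OCH3 at 120° is eclipsed with Et at 120° (2.8); H at 240° is eclipsed with iPr at 240° (2.0). Total 8.3 kcal/mol.
SH at 60° is staggered. Ph at 0° is gauche with SH at 60° (1.1); Ph at 0° is gauche with iPr at 300° (1.5); OCH3 at 120° is gauche with SH at 60° (0.9); OCH3 at 120° is gauche with Et at 180° (0.8). Total 4.3 kcal/mol.
SH at 120° is eclipsed. Ph at 0° is eclipsed with iPr at 0° (4.2); OCH3 at 120° is eclipsed with SH at 120° (2.3); H at 240° is eclipsed with Et at 240° (1.7). Total 8.2 kcal/mol.
SH at 180° is staggered. Ph at 0° is gauche with Et at 300° (1.3); Ph at 0° is gauche with iPr at 60° (1.5); OCH3 at 120° is gauche with SH at 180° (0.9); OCH3 at 120° is gauche with iPr at 60° (0.8). Total 4.5 kcal/mol.
SH at 240° is eclipsed. Ph at 0° is eclipsed with Et at 0° (3.9); OCH3 at 120° is eclipsed with iPr at 120° (3.1); H at 240° is eclipsed with SH at 240° (1.4). Total 8.4 kcal/mol.
SH at 300° is staggered. Ph at 0° is gauche with SH at 300° (1.1); Ph at 0° is gauche with Et at 60° (1.3); OCH3 at 120° is gauche with Et at 60° (0.8); OCH3 at 120° is gauche with iPr at 180° (0.8). Total 4.0 kcal/mol.
The minimum (4.0 kcal/mol) occurs with SH at 300°.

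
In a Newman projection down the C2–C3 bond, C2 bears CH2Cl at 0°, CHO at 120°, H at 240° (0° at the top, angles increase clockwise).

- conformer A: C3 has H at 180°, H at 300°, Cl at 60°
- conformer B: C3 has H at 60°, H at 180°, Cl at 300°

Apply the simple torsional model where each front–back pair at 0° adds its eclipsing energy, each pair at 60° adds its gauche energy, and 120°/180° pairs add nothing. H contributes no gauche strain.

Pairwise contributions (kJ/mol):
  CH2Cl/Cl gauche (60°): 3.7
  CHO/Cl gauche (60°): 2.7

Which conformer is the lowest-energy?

B

A (staggered): CH2Cl(0°)/Cl(60°) gauche 3.7; CHO(120°)/Cl(60°) gauche 2.7 → 6.4 kJ/mol.
B (staggered): CH2Cl(0°)/Cl(300°) gauche 3.7 → 3.7 kJ/mol.
B has the lowest total (3.7 kJ/mol).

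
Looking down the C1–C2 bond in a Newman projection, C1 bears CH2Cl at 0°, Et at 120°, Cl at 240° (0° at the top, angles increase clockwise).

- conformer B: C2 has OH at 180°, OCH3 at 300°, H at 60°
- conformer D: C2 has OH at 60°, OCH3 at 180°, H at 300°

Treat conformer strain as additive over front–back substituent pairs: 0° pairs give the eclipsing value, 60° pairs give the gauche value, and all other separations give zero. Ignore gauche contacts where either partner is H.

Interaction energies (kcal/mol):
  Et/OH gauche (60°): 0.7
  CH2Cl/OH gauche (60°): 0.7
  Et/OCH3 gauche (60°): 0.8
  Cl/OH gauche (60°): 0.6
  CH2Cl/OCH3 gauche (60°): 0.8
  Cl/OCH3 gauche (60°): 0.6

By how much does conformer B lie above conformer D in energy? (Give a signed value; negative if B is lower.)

-0.1 kcal/mol

B (staggered): CH2Cl–OCH3 gauche, Et–OH gauche, Cl–OH gauche, Cl–OCH3 gauche; 0.8 + 0.7 + 0.6 + 0.6 = 2.7 kcal/mol.
D (staggered): CH2Cl–OH gauche, Et–OH gauche, Et–OCH3 gauche, Cl–OCH3 gauche; 0.7 + 0.7 + 0.8 + 0.6 = 2.8 kcal/mol.
E(B) − E(D) = 2.7 − 2.8 = -0.1 kcal/mol.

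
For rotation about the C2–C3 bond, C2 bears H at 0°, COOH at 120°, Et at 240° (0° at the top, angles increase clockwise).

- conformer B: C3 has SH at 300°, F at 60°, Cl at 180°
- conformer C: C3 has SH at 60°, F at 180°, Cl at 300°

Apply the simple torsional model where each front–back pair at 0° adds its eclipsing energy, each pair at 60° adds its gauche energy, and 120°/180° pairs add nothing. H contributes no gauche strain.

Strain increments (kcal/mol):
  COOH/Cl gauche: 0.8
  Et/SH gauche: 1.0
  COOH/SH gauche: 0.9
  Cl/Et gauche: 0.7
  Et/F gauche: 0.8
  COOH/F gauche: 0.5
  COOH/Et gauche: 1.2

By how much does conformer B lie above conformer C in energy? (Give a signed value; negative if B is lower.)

+0.1 kcal/mol

B (staggered): COOH(120°)/F(60°) gauche 0.5; COOH(120°)/Cl(180°) gauche 0.8; Et(240°)/SH(300°) gauche 1.0; Et(240°)/Cl(180°) gauche 0.7 → 3.0 kcal/mol.
C (staggered): COOH(120°)/SH(60°) gauche 0.9; COOH(120°)/F(180°) gauche 0.5; Et(240°)/F(180°) gauche 0.8; Et(240°)/Cl(300°) gauche 0.7 → 2.9 kcal/mol.
E(B) − E(C) = 3.0 − 2.9 = +0.1 kcal/mol.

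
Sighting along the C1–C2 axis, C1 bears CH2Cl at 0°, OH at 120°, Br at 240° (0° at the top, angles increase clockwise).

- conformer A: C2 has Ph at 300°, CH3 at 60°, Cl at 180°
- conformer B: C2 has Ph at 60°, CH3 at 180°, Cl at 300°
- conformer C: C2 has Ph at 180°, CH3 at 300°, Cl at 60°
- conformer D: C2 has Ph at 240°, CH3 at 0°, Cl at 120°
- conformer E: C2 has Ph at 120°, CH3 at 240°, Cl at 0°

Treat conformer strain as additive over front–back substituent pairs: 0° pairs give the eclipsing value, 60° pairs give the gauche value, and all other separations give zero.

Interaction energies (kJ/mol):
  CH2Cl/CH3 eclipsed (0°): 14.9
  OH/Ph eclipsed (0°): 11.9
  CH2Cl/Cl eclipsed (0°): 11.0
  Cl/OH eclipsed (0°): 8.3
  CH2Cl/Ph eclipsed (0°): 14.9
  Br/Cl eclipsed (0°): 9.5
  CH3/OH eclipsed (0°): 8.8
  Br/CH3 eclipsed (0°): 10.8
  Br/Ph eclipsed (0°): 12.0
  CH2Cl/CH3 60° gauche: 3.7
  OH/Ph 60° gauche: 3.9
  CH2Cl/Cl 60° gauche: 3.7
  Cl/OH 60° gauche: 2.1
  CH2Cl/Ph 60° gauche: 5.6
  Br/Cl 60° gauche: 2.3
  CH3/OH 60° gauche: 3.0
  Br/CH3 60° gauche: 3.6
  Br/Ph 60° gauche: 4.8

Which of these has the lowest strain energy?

A

A (staggered): CH2Cl(0°)/Ph(300°) gauche 5.6; CH2Cl(0°)/CH3(60°) gauche 3.7; OH(120°)/CH3(60°) gauche 3.0; OH(120°)/Cl(180°) gauche 2.1; Br(240°)/Ph(300°) gauche 4.8; Br(240°)/Cl(180°) gauche 2.3 → 21.5 kJ/mol.
B (staggered): CH2Cl(0°)/Ph(60°) gauche 5.6; CH2Cl(0°)/Cl(300°) gauche 3.7; OH(120°)/Ph(60°) gauche 3.9; OH(120°)/CH3(180°) gauche 3.0; Br(240°)/CH3(180°) gauche 3.6; Br(240°)/Cl(300°) gauche 2.3 → 22.1 kJ/mol.
C (staggered): CH2Cl(0°)/CH3(300°) gauche 3.7; CH2Cl(0°)/Cl(60°) gauche 3.7; OH(120°)/Ph(180°) gauche 3.9; OH(120°)/Cl(60°) gauche 2.1; Br(240°)/Ph(180°) gauche 4.8; Br(240°)/CH3(300°) gauche 3.6 → 21.8 kJ/mol.
D (eclipsed): CH2Cl(0°)/CH3(0°) eclipsed 14.9; OH(120°)/Cl(120°) eclipsed 8.3; Br(240°)/Ph(240°) eclipsed 12.0 → 35.2 kJ/mol.
E (eclipsed): CH2Cl(0°)/Cl(0°) eclipsed 11.0; OH(120°)/Ph(120°) eclipsed 11.9; Br(240°)/CH3(240°) eclipsed 10.8 → 33.7 kJ/mol.
A has the lowest total (21.5 kJ/mol).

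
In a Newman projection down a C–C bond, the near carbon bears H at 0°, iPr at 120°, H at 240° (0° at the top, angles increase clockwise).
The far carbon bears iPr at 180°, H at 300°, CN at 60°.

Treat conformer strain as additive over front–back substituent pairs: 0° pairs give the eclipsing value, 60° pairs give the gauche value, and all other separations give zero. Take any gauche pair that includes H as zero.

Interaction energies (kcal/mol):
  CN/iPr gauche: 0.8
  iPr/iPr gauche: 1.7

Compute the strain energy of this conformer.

This conformer (staggered): iPr–iPr gauche, iPr–CN gauche; 1.7 + 0.8 = 2.5 kcal/mol.

2.5 kcal/mol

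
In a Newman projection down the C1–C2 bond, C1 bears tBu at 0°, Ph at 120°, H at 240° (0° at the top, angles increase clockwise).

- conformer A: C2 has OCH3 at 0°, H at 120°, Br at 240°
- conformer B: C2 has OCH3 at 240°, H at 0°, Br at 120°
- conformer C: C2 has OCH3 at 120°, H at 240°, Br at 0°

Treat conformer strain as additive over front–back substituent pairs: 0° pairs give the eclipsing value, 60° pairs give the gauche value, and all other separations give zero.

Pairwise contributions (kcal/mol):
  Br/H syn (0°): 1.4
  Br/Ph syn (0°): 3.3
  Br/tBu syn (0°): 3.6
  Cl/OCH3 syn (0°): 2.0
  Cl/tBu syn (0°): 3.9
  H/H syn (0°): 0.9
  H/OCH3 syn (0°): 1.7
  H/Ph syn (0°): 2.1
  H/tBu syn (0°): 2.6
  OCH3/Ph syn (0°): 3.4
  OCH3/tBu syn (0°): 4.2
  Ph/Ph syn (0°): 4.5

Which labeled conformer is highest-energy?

C

A (eclipsed): tBu(0°)/OCH3(0°) eclipsed 4.2; Ph(120°)/H(120°) eclipsed 2.1; H(240°)/Br(240°) eclipsed 1.4 → 7.7 kcal/mol.
B (eclipsed): tBu(0°)/H(0°) eclipsed 2.6; Ph(120°)/Br(120°) eclipsed 3.3; H(240°)/OCH3(240°) eclipsed 1.7 → 7.6 kcal/mol.
C (eclipsed): tBu(0°)/Br(0°) eclipsed 3.6; Ph(120°)/OCH3(120°) eclipsed 3.4; H(240°)/H(240°) eclipsed 0.9 → 7.9 kcal/mol.
C has the highest total (7.9 kcal/mol).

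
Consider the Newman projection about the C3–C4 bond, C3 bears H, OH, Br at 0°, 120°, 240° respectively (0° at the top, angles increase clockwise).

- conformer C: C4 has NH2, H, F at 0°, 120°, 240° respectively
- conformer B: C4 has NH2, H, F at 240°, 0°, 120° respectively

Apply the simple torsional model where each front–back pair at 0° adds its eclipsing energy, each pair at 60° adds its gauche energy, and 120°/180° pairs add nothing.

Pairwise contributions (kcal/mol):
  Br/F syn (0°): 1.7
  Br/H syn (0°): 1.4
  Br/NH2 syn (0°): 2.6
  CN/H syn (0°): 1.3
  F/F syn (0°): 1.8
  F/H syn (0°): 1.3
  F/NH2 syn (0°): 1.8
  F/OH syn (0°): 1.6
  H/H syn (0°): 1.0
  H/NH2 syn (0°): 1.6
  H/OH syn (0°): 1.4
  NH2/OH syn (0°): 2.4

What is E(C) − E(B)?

-0.5 kcal/mol

C is eclipsed. H at 0° is eclipsed with NH2 at 0° (1.6); OH at 120° is eclipsed with H at 120° (1.4); Br at 240° is eclipsed with F at 240° (1.7). Total 4.7 kcal/mol.
B is eclipsed. H at 0° is eclipsed with H at 0° (1.0); OH at 120° is eclipsed with F at 120° (1.6); Br at 240° is eclipsed with NH2 at 240° (2.6). Total 5.2 kcal/mol.
E(C) − E(B) = 4.7 − 5.2 = -0.5 kcal/mol.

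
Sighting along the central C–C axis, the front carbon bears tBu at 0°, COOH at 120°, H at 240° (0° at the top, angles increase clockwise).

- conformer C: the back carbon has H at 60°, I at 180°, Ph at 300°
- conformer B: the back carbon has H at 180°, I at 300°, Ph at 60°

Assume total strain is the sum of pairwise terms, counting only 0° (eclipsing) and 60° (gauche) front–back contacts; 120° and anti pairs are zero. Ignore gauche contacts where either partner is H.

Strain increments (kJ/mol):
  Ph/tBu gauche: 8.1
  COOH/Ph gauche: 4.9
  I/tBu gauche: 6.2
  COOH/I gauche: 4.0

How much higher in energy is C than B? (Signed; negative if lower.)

-7.1 kJ/mol

C is staggered. tBu at 0° is gauche with Ph at 300° (8.1); COOH at 120° is gauche with I at 180° (4.0). Total 12.1 kJ/mol.
B is staggered. tBu at 0° is gauche with I at 300° (6.2); tBu at 0° is gauche with Ph at 60° (8.1); COOH at 120° is gauche with Ph at 60° (4.9). Total 19.2 kJ/mol.
E(C) − E(B) = 12.1 − 19.2 = -7.1 kJ/mol.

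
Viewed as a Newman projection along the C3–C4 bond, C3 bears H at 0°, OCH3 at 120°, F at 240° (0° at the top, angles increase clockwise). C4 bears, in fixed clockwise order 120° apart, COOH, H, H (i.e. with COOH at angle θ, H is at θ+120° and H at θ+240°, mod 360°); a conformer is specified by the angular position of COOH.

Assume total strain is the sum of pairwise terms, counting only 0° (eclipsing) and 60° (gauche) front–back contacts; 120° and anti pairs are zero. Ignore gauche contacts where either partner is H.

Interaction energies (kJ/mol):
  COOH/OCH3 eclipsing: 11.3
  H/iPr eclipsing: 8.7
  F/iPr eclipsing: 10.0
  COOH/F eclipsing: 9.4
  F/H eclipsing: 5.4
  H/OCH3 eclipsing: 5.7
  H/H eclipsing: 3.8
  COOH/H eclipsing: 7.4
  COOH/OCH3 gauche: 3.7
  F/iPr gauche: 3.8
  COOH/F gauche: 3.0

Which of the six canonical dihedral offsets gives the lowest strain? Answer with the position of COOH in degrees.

COOH at 0° (eclipsed): H–COOH eclipsed, OCH3–H eclipsed, F–H eclipsed; 7.4 + 5.7 + 5.4 = 18.5 kJ/mol.
COOH at 60° (staggered): OCH3–COOH gauche; 3.7 = 3.7 kJ/mol.
COOH at 120° (eclipsed): H–H eclipsed, OCH3–COOH eclipsed, F–H eclipsed; 3.8 + 11.3 + 5.4 = 20.5 kJ/mol.
COOH at 180° (staggered): OCH3–COOH gauche, F–COOH gauche; 3.7 + 3.0 = 6.7 kJ/mol.
COOH at 240° (eclipsed): H–H eclipsed, OCH3–H eclipsed, F–COOH eclipsed; 3.8 + 5.7 + 9.4 = 18.9 kJ/mol.
COOH at 300° (staggered): F–COOH gauche; 3.0 = 3.0 kJ/mol.
The minimum (3.0 kJ/mol) occurs with COOH at 300°.

300°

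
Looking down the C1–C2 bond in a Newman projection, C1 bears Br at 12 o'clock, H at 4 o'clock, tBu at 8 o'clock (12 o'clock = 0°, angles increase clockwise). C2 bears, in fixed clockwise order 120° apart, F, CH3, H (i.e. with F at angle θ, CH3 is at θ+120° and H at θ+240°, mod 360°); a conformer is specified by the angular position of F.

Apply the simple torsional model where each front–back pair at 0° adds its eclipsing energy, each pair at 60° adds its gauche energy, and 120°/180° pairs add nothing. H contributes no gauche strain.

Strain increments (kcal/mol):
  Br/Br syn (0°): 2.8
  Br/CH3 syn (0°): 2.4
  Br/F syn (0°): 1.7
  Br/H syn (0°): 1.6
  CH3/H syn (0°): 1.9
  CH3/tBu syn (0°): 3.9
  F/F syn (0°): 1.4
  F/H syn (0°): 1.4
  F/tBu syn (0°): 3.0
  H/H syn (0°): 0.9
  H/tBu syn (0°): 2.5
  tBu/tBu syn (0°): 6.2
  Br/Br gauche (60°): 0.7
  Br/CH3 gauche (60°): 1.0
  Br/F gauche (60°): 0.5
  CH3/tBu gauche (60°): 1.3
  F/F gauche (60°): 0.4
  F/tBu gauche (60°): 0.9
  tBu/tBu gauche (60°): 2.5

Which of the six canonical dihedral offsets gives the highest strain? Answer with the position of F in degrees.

F at 0° (eclipsed): Br(0°)/F(0°) eclipsed 1.7; H(120°)/CH3(120°) eclipsed 1.9; tBu(240°)/H(240°) eclipsed 2.5 → 6.1 kcal/mol.
F at 60° (staggered): Br(0°)/F(60°) gauche 0.5; tBu(240°)/CH3(180°) gauche 1.3 → 1.8 kcal/mol.
F at 120° (eclipsed): Br(0°)/H(0°) eclipsed 1.6; H(120°)/F(120°) eclipsed 1.4; tBu(240°)/CH3(240°) eclipsed 3.9 → 6.9 kcal/mol.
F at 180° (staggered): Br(0°)/CH3(300°) gauche 1.0; tBu(240°)/F(180°) gauche 0.9; tBu(240°)/CH3(300°) gauche 1.3 → 3.2 kcal/mol.
F at 240° (eclipsed): Br(0°)/CH3(0°) eclipsed 2.4; H(120°)/H(120°) eclipsed 0.9; tBu(240°)/F(240°) eclipsed 3.0 → 6.3 kcal/mol.
F at 300° (staggered): Br(0°)/F(300°) gauche 0.5; Br(0°)/CH3(60°) gauche 1.0; tBu(240°)/F(300°) gauche 0.9 → 2.4 kcal/mol.
The maximum (6.9 kcal/mol) occurs with F at 120°.

120°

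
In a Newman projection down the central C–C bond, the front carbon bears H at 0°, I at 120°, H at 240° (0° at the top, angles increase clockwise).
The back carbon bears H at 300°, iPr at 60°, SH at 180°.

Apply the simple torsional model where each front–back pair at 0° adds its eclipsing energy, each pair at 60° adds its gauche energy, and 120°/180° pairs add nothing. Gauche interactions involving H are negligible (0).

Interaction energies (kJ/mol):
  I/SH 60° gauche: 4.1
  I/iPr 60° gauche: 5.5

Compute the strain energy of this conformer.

This conformer is staggered. I at 120° is gauche with iPr at 60° (5.5); I at 120° is gauche with SH at 180° (4.1). Total 9.6 kJ/mol.

9.6 kJ/mol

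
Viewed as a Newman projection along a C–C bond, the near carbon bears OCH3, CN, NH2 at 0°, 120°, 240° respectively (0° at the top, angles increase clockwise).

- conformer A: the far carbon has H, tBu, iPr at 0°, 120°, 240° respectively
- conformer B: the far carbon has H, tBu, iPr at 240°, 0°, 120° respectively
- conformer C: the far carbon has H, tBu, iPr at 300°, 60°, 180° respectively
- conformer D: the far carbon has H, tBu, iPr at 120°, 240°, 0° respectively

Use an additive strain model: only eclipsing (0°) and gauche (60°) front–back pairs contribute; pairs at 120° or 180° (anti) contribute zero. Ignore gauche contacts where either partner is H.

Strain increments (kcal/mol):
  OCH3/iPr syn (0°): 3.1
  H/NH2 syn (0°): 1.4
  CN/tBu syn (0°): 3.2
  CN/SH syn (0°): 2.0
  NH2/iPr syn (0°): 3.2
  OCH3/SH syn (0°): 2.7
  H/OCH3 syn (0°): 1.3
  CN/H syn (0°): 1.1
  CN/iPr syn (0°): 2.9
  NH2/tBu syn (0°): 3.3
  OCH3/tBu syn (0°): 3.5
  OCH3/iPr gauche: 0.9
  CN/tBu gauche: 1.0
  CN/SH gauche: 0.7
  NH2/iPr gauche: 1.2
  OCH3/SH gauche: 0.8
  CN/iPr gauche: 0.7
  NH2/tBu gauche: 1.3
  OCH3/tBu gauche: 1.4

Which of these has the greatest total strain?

A (eclipsed): OCH3(0°)/H(0°) eclipsed 1.3; CN(120°)/tBu(120°) eclipsed 3.2; NH2(240°)/iPr(240°) eclipsed 3.2 → 7.7 kcal/mol.
B (eclipsed): OCH3(0°)/tBu(0°) eclipsed 3.5; CN(120°)/iPr(120°) eclipsed 2.9; NH2(240°)/H(240°) eclipsed 1.4 → 7.8 kcal/mol.
C (staggered): OCH3(0°)/tBu(60°) gauche 1.4; CN(120°)/tBu(60°) gauche 1.0; CN(120°)/iPr(180°) gauche 0.7; NH2(240°)/iPr(180°) gauche 1.2 → 4.3 kcal/mol.
D (eclipsed): OCH3(0°)/iPr(0°) eclipsed 3.1; CN(120°)/H(120°) eclipsed 1.1; NH2(240°)/tBu(240°) eclipsed 3.3 → 7.5 kcal/mol.
B has the highest total (7.8 kcal/mol).

B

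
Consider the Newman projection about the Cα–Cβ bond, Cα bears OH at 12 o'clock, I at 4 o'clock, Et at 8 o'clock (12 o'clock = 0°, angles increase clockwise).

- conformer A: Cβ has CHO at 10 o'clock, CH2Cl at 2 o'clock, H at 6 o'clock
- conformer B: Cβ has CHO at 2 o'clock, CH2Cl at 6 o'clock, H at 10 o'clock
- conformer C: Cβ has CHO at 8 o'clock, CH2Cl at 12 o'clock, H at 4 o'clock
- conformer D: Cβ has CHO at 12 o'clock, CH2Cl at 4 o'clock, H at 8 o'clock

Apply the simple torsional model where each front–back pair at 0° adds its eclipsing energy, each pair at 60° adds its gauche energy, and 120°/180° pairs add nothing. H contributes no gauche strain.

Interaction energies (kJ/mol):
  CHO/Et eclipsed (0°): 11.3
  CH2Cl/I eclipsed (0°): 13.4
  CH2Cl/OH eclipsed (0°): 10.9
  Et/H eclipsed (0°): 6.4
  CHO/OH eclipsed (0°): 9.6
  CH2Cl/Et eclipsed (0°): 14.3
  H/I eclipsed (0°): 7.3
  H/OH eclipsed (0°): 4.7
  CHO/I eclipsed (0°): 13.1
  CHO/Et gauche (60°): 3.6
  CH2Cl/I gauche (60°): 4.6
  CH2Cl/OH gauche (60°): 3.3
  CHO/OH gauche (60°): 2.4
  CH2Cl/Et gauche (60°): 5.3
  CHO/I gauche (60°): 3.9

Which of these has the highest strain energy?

A is staggered. OH at 0° is gauche with CHO at 300° (2.4); OH at 0° is gauche with CH2Cl at 60° (3.3); I at 120° is gauche with CH2Cl at 60° (4.6); Et at 240° is gauche with CHO at 300° (3.6). Total 13.9 kJ/mol.
B is staggered. OH at 0° is gauche with CHO at 60° (2.4); I at 120° is gauche with CHO at 60° (3.9); I at 120° is gauche with CH2Cl at 180° (4.6); Et at 240° is gauche with CH2Cl at 180° (5.3). Total 16.2 kJ/mol.
C is eclipsed. OH at 0° is eclipsed with CH2Cl at 0° (10.9); I at 120° is eclipsed with H at 120° (7.3); Et at 240° is eclipsed with CHO at 240° (11.3). Total 29.5 kJ/mol.
D is eclipsed. OH at 0° is eclipsed with CHO at 0° (9.6); I at 120° is eclipsed with CH2Cl at 120° (13.4); Et at 240° is eclipsed with H at 240° (6.4). Total 29.4 kJ/mol.
C has the highest total (29.5 kJ/mol).

C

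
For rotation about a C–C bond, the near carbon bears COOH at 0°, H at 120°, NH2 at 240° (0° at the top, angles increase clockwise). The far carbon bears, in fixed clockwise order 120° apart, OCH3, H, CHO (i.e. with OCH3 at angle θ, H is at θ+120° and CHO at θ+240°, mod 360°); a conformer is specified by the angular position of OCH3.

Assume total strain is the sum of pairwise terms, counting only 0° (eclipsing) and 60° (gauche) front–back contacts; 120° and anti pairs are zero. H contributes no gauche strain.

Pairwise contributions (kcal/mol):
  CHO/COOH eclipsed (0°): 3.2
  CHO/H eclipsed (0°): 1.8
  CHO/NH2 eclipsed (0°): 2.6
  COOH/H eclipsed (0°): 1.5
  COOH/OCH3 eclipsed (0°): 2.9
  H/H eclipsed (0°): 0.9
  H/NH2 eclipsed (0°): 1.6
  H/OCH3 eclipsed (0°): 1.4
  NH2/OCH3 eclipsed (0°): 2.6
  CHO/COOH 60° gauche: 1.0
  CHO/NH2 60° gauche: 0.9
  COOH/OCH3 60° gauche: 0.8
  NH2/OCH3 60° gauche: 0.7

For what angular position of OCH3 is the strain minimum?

OCH3 at 0° (eclipsed): COOH–OCH3 eclipsed, H–H eclipsed, NH2–CHO eclipsed; 2.9 + 0.9 + 2.6 = 6.4 kcal/mol.
OCH3 at 60° (staggered): COOH–OCH3 gauche, COOH–CHO gauche, NH2–CHO gauche; 0.8 + 1.0 + 0.9 = 2.7 kcal/mol.
OCH3 at 120° (eclipsed): COOH–CHO eclipsed, H–OCH3 eclipsed, NH2–H eclipsed; 3.2 + 1.4 + 1.6 = 6.2 kcal/mol.
OCH3 at 180° (staggered): COOH–CHO gauche, NH2–OCH3 gauche; 1.0 + 0.7 = 1.7 kcal/mol.
OCH3 at 240° (eclipsed): COOH–H eclipsed, H–CHO eclipsed, NH2–OCH3 eclipsed; 1.5 + 1.8 + 2.6 = 5.9 kcal/mol.
OCH3 at 300° (staggered): COOH–OCH3 gauche, NH2–OCH3 gauche, NH2–CHO gauche; 0.8 + 0.7 + 0.9 = 2.4 kcal/mol.
The minimum (1.7 kcal/mol) occurs with OCH3 at 180°.

180°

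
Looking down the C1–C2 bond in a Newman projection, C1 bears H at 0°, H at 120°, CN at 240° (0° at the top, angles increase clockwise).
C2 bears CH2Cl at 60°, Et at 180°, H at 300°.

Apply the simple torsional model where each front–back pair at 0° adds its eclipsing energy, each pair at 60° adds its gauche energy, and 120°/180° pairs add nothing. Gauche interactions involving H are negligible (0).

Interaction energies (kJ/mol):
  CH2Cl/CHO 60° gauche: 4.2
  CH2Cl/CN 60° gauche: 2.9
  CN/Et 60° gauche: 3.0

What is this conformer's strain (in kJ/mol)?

This conformer (staggered): CN(240°)/Et(180°) gauche 3.0 → 3.0 kJ/mol.

3.0 kJ/mol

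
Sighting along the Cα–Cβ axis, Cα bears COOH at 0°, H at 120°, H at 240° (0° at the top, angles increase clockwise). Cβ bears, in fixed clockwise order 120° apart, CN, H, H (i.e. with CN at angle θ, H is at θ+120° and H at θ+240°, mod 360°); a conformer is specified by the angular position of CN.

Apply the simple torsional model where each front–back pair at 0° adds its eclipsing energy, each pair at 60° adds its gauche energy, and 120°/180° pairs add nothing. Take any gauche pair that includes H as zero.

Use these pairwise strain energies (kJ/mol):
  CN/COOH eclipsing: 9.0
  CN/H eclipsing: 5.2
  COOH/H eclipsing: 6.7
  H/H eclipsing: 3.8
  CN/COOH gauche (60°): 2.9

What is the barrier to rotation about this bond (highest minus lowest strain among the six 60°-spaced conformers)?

CN at 0° (eclipsed): COOH–CN eclipsed, H–H eclipsed, H–H eclipsed; 9.0 + 3.8 + 3.8 = 16.6 kJ/mol.
CN at 60° (staggered): COOH–CN gauche; 2.9 = 2.9 kJ/mol.
CN at 120° (eclipsed): COOH–H eclipsed, H–CN eclipsed, H–H eclipsed; 6.7 + 5.2 + 3.8 = 15.7 kJ/mol.
CN at 180° (staggered): no non-H gauche contacts → 0.0 kJ/mol.
CN at 240° (eclipsed): COOH–H eclipsed, H–H eclipsed, H–CN eclipsed; 6.7 + 3.8 + 5.2 = 15.7 kJ/mol.
CN at 300° (staggered): COOH–CN gauche; 2.9 = 2.9 kJ/mol.
Max at 0° (16.6 kJ/mol), min at 180° (0.0 kJ/mol); barrier = 16.6 kJ/mol.

16.6 kJ/mol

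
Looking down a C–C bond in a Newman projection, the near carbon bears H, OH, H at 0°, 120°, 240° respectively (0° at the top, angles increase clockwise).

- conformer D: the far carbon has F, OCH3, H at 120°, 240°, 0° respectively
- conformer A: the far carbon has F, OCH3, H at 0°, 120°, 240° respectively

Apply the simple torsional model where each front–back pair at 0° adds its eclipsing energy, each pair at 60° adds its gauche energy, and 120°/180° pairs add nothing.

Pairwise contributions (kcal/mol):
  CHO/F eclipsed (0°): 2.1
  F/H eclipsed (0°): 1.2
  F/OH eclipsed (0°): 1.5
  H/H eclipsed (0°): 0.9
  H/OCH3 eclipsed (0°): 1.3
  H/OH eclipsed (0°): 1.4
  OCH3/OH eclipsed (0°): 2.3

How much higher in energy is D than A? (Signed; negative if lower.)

-0.7 kcal/mol

D (eclipsed): H–H eclipsed, OH–F eclipsed, H–OCH3 eclipsed; 0.9 + 1.5 + 1.3 = 3.7 kcal/mol.
A (eclipsed): H–F eclipsed, OH–OCH3 eclipsed, H–H eclipsed; 1.2 + 2.3 + 0.9 = 4.4 kcal/mol.
E(D) − E(A) = 3.7 − 4.4 = -0.7 kcal/mol.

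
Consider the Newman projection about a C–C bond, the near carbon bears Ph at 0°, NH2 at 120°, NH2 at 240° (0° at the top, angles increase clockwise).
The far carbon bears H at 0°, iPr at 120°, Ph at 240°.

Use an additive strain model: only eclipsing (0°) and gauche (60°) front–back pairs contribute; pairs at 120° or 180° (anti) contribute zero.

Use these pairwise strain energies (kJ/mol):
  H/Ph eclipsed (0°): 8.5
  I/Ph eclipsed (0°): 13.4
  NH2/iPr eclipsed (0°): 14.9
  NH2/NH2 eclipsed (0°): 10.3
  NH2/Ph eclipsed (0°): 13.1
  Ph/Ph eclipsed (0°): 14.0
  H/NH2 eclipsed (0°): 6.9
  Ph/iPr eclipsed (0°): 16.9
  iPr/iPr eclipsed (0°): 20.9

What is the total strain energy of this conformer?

This conformer (eclipsed): Ph(0°)/H(0°) eclipsed 8.5; NH2(120°)/iPr(120°) eclipsed 14.9; NH2(240°)/Ph(240°) eclipsed 13.1 → 36.5 kJ/mol.

36.5 kJ/mol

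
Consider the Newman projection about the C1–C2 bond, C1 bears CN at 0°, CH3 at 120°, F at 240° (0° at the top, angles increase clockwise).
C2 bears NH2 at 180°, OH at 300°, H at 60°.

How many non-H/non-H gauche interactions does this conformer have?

Non-H gauche pairs: CN(0°)/OH(300°); CH3(120°)/NH2(180°); F(240°)/NH2(180°); F(240°)/OH(300°) — 4 interactions.

4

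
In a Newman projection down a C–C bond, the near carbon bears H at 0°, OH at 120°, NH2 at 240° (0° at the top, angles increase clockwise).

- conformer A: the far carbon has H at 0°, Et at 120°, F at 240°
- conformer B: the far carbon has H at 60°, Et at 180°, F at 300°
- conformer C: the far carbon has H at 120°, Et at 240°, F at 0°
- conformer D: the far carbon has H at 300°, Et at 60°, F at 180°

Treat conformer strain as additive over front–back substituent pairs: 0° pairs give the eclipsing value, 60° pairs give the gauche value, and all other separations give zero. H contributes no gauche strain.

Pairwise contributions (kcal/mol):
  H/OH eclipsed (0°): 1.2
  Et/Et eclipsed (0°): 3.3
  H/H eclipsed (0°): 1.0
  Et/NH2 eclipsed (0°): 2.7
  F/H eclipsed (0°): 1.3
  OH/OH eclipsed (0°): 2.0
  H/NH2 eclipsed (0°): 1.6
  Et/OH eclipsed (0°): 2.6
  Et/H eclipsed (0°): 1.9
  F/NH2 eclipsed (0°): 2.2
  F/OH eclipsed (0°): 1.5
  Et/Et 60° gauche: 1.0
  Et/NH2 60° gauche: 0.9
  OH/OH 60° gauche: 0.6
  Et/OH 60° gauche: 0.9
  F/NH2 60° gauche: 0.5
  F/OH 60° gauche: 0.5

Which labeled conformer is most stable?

D

A (eclipsed): H(0°)/H(0°) eclipsed 1.0; OH(120°)/Et(120°) eclipsed 2.6; NH2(240°)/F(240°) eclipsed 2.2 → 5.8 kcal/mol.
B (staggered): OH(120°)/Et(180°) gauche 0.9; NH2(240°)/Et(180°) gauche 0.9; NH2(240°)/F(300°) gauche 0.5 → 2.3 kcal/mol.
C (eclipsed): H(0°)/F(0°) eclipsed 1.3; OH(120°)/H(120°) eclipsed 1.2; NH2(240°)/Et(240°) eclipsed 2.7 → 5.2 kcal/mol.
D (staggered): OH(120°)/Et(60°) gauche 0.9; OH(120°)/F(180°) gauche 0.5; NH2(240°)/F(180°) gauche 0.5 → 1.9 kcal/mol.
D has the lowest total (1.9 kcal/mol).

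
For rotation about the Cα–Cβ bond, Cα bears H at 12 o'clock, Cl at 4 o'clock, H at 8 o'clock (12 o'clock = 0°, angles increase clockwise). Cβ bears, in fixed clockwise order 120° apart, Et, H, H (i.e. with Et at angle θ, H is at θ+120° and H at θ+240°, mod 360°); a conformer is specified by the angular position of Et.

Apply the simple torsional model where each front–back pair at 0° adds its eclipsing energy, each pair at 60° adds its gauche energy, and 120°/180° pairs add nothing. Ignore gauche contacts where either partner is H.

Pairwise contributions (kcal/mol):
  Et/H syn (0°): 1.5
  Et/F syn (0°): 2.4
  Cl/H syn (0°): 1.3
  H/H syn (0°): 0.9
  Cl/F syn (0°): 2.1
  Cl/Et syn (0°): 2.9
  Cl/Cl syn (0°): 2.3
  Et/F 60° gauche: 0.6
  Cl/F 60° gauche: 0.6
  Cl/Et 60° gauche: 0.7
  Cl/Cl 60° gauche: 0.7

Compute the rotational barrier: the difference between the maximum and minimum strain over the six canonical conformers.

Et at 0° (eclipsed): H(0°)/Et(0°) eclipsed 1.5; Cl(120°)/H(120°) eclipsed 1.3; H(240°)/H(240°) eclipsed 0.9 → 3.7 kcal/mol.
Et at 60° (staggered): Cl(120°)/Et(60°) gauche 0.7 → 0.7 kcal/mol.
Et at 120° (eclipsed): H(0°)/H(0°) eclipsed 0.9; Cl(120°)/Et(120°) eclipsed 2.9; H(240°)/H(240°) eclipsed 0.9 → 4.7 kcal/mol.
Et at 180° (staggered): Cl(120°)/Et(180°) gauche 0.7 → 0.7 kcal/mol.
Et at 240° (eclipsed): H(0°)/H(0°) eclipsed 0.9; Cl(120°)/H(120°) eclipsed 1.3; H(240°)/Et(240°) eclipsed 1.5 → 3.7 kcal/mol.
Et at 300° (staggered): no non-H gauche contacts → 0.0 kcal/mol.
Max at 120° (4.7 kcal/mol), min at 300° (0.0 kcal/mol); barrier = 4.7 kcal/mol.

4.7 kcal/mol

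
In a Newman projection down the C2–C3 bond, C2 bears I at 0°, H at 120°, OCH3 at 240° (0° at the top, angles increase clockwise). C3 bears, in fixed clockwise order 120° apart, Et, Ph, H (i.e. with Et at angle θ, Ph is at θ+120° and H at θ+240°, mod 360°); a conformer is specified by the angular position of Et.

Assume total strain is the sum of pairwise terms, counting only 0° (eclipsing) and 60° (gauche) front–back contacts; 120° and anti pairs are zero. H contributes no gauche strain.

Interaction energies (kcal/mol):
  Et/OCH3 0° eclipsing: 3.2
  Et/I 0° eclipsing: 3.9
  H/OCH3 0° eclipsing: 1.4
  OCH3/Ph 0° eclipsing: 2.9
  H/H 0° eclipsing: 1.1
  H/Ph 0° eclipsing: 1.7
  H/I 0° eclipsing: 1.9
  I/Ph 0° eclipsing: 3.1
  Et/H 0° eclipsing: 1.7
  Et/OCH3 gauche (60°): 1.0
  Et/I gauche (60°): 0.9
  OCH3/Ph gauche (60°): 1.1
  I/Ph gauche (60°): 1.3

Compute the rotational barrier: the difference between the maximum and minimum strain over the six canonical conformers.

Et at 0° (eclipsed): I–Et eclipsed, H–Ph eclipsed, OCH3–H eclipsed; 3.9 + 1.7 + 1.4 = 7.0 kcal/mol.
Et at 60° (staggered): I–Et gauche, OCH3–Ph gauche; 0.9 + 1.1 = 2.0 kcal/mol.
Et at 120° (eclipsed): I–H eclipsed, H–Et eclipsed, OCH3–Ph eclipsed; 1.9 + 1.7 + 2.9 = 6.5 kcal/mol.
Et at 180° (staggered): I–Ph gauche, OCH3–Et gauche, OCH3–Ph gauche; 1.3 + 1.0 + 1.1 = 3.4 kcal/mol.
Et at 240° (eclipsed): I–Ph eclipsed, H–H eclipsed, OCH3–Et eclipsed; 3.1 + 1.1 + 3.2 = 7.4 kcal/mol.
Et at 300° (staggered): I–Et gauche, I–Ph gauche, OCH3–Et gauche; 0.9 + 1.3 + 1.0 = 3.2 kcal/mol.
Max at 240° (7.4 kcal/mol), min at 60° (2.0 kcal/mol); barrier = 5.4 kcal/mol.

5.4 kcal/mol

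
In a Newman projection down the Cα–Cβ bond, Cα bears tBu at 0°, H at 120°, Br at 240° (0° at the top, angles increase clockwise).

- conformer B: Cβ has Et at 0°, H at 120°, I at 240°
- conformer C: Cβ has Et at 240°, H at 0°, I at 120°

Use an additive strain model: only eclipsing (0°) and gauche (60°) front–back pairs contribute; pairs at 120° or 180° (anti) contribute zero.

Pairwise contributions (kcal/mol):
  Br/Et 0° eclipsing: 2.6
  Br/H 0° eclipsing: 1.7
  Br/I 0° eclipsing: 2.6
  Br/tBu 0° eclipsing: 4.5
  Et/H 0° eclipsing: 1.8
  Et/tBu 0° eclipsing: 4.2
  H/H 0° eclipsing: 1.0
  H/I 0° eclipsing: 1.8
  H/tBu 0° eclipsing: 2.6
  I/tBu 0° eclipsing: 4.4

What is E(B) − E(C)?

B is eclipsed. tBu at 0° is eclipsed with Et at 0° (4.2); H at 120° is eclipsed with H at 120° (1.0); Br at 240° is eclipsed with I at 240° (2.6). Total 7.8 kcal/mol.
C is eclipsed. tBu at 0° is eclipsed with H at 0° (2.6); H at 120° is eclipsed with I at 120° (1.8); Br at 240° is eclipsed with Et at 240° (2.6). Total 7.0 kcal/mol.
E(B) − E(C) = 7.8 − 7.0 = +0.8 kcal/mol.

+0.8 kcal/mol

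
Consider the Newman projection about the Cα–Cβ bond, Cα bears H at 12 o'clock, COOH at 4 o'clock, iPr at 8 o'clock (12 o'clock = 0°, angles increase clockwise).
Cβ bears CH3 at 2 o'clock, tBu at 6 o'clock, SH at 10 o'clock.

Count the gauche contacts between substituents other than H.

4

Non-H gauche pairs: COOH(120°)/CH3(60°); COOH(120°)/tBu(180°); iPr(240°)/tBu(180°); iPr(240°)/SH(300°) — 4 interactions.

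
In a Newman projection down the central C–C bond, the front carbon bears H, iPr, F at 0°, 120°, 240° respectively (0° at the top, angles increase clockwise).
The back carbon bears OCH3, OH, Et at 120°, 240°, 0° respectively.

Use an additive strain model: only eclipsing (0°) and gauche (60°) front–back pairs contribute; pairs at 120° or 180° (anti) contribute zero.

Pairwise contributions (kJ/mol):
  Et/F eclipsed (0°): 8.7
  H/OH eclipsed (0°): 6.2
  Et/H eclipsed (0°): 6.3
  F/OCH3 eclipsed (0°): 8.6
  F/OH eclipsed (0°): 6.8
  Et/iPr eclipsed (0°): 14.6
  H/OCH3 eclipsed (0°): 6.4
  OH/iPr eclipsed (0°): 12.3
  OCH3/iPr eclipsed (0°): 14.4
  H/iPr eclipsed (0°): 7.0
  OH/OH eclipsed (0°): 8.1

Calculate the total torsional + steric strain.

This conformer (eclipsed): H–Et eclipsed, iPr–OCH3 eclipsed, F–OH eclipsed; 6.3 + 14.4 + 6.8 = 27.5 kJ/mol.

27.5 kJ/mol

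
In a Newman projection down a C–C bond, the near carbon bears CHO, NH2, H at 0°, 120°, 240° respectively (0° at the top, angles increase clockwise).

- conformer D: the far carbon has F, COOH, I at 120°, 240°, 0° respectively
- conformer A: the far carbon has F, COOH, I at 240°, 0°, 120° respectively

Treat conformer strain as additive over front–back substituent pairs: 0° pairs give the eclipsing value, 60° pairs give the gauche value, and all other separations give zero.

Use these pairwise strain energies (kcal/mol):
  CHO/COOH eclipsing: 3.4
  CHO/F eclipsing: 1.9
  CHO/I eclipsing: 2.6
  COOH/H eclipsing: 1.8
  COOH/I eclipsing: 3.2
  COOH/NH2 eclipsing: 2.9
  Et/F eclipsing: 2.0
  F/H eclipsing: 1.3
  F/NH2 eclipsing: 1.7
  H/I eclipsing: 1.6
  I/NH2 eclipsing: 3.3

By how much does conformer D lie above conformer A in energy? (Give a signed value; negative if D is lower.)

-1.9 kcal/mol

D (eclipsed): CHO–I eclipsed, NH2–F eclipsed, H–COOH eclipsed; 2.6 + 1.7 + 1.8 = 6.1 kcal/mol.
A (eclipsed): CHO–COOH eclipsed, NH2–I eclipsed, H–F eclipsed; 3.4 + 3.3 + 1.3 = 8.0 kcal/mol.
E(D) − E(A) = 6.1 − 8.0 = -1.9 kcal/mol.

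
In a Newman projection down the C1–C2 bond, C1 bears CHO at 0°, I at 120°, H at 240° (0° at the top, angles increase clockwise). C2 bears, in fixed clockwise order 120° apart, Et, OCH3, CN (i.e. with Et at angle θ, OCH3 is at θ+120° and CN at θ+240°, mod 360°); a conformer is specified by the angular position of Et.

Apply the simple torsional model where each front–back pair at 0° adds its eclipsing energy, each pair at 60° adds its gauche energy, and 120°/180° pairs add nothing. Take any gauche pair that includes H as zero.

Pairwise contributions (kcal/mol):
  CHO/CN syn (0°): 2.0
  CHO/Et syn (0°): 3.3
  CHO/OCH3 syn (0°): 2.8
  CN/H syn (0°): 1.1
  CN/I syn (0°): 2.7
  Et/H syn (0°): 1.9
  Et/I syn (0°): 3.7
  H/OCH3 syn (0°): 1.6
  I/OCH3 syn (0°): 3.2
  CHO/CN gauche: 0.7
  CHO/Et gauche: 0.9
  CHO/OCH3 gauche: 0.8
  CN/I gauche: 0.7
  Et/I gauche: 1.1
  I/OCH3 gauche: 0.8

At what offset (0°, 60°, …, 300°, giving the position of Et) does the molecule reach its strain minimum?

300°

Et at 0° (eclipsed): CHO(0°)/Et(0°) eclipsed 3.3; I(120°)/OCH3(120°) eclipsed 3.2; H(240°)/CN(240°) eclipsed 1.1 → 7.6 kcal/mol.
Et at 60° (staggered): CHO(0°)/Et(60°) gauche 0.9; CHO(0°)/CN(300°) gauche 0.7; I(120°)/Et(60°) gauche 1.1; I(120°)/OCH3(180°) gauche 0.8 → 3.5 kcal/mol.
Et at 120° (eclipsed): CHO(0°)/CN(0°) eclipsed 2.0; I(120°)/Et(120°) eclipsed 3.7; H(240°)/OCH3(240°) eclipsed 1.6 → 7.3 kcal/mol.
Et at 180° (staggered): CHO(0°)/OCH3(300°) gauche 0.8; CHO(0°)/CN(60°) gauche 0.7; I(120°)/Et(180°) gauche 1.1; I(120°)/CN(60°) gauche 0.7 → 3.3 kcal/mol.
Et at 240° (eclipsed): CHO(0°)/OCH3(0°) eclipsed 2.8; I(120°)/CN(120°) eclipsed 2.7; H(240°)/Et(240°) eclipsed 1.9 → 7.4 kcal/mol.
Et at 300° (staggered): CHO(0°)/Et(300°) gauche 0.9; CHO(0°)/OCH3(60°) gauche 0.8; I(120°)/OCH3(60°) gauche 0.8; I(120°)/CN(180°) gauche 0.7 → 3.2 kcal/mol.
The minimum (3.2 kcal/mol) occurs with Et at 300°.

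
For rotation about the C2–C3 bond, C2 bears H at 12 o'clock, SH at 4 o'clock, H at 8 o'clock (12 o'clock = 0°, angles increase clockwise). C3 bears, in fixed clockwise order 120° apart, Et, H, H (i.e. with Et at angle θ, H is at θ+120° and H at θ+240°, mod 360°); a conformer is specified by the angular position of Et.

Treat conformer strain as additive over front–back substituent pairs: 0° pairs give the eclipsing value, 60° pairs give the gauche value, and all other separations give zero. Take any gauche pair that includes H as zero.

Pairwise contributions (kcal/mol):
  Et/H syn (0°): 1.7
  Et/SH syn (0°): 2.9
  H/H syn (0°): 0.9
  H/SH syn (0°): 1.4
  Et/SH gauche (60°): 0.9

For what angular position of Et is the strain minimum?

300°

Et at 0° is eclipsed. H at 0° is eclipsed with Et at 0° (1.7); SH at 120° is eclipsed with H at 120° (1.4); H at 240° is eclipsed with H at 240° (0.9). Total 4.0 kcal/mol.
Et at 60° is staggered. SH at 120° is gauche with Et at 60° (0.9). Total 0.9 kcal/mol.
Et at 120° is eclipsed. H at 0° is eclipsed with H at 0° (0.9); SH at 120° is eclipsed with Et at 120° (2.9); H at 240° is eclipsed with H at 240° (0.9). Total 4.7 kcal/mol.
Et at 180° is staggered. SH at 120° is gauche with Et at 180° (0.9). Total 0.9 kcal/mol.
Et at 240° is eclipsed. H at 0° is eclipsed with H at 0° (0.9); SH at 120° is eclipsed with H at 120° (1.4); H at 240° is eclipsed with Et at 240° (1.7). Total 4.0 kcal/mol.
Et at 300° (staggered): no non-H gauche contacts → 0.0 kcal/mol.
The minimum (0.0 kcal/mol) occurs with Et at 300°.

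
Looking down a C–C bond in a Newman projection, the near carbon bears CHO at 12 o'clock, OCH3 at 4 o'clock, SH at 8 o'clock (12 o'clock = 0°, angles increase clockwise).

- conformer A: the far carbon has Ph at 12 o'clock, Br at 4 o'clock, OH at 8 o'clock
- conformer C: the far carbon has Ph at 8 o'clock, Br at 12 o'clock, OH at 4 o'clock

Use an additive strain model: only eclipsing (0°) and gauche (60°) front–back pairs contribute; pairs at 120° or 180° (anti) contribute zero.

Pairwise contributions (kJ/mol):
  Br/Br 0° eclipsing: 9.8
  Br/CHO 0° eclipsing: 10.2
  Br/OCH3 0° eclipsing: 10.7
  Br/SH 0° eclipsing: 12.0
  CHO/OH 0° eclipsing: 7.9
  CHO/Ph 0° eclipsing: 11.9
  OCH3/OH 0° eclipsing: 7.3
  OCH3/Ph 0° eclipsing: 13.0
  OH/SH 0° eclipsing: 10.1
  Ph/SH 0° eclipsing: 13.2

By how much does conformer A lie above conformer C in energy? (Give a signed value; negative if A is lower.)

A is eclipsed. CHO at 0° is eclipsed with Ph at 0° (11.9); OCH3 at 120° is eclipsed with Br at 120° (10.7); SH at 240° is eclipsed with OH at 240° (10.1). Total 32.7 kJ/mol.
C is eclipsed. CHO at 0° is eclipsed with Br at 0° (10.2); OCH3 at 120° is eclipsed with OH at 120° (7.3); SH at 240° is eclipsed with Ph at 240° (13.2). Total 30.7 kJ/mol.
E(A) − E(C) = 32.7 − 30.7 = +2.0 kJ/mol.

+2.0 kJ/mol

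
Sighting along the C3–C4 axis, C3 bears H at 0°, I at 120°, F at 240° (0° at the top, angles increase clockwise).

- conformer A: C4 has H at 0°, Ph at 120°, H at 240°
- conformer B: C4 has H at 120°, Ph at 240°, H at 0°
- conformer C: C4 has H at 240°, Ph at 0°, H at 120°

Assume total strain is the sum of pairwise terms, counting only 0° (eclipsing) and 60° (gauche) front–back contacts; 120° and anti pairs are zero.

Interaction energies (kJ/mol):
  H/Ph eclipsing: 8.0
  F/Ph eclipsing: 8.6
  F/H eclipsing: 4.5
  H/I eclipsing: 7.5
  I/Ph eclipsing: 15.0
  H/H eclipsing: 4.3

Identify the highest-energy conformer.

A

A (eclipsed): H(0°)/H(0°) eclipsed 4.3; I(120°)/Ph(120°) eclipsed 15.0; F(240°)/H(240°) eclipsed 4.5 → 23.8 kJ/mol.
B (eclipsed): H(0°)/H(0°) eclipsed 4.3; I(120°)/H(120°) eclipsed 7.5; F(240°)/Ph(240°) eclipsed 8.6 → 20.4 kJ/mol.
C (eclipsed): H(0°)/Ph(0°) eclipsed 8.0; I(120°)/H(120°) eclipsed 7.5; F(240°)/H(240°) eclipsed 4.5 → 20.0 kJ/mol.
A has the highest total (23.8 kJ/mol).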